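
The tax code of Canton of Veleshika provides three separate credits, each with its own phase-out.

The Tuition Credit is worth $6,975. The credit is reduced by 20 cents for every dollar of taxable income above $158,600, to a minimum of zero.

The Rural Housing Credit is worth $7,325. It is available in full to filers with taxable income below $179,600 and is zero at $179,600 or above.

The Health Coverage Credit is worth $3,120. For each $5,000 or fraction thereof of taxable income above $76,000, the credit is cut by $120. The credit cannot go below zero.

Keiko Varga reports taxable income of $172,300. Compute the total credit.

$12,280

Tuition Credit: 20% of the $13,700 excess over $158,600 is $2,740; credit = $6,975 − $2,740 = $4,235.
Rural Housing Credit: $172,300 is below the $179,600 cutoff, so the full $7,325 applies.
Health Coverage Credit: income exceeds $76,000 by $96,300, which is 20 full-or-partial $5,000 increments; reduction = 20 × $120 = $2,400, leaving $720.
Total: $4,235 + $7,325 + $720 = $12,280.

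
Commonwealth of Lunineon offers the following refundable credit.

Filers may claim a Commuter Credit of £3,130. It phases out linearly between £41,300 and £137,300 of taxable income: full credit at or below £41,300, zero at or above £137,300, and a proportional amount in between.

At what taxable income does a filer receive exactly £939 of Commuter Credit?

£939 is 939/3,130 of the full £3,130, so 2,191/3,130 of the £96,000 range has been used: income = £41,300 + £96,000 × 2,191/3,130 = £108,500.

£108,500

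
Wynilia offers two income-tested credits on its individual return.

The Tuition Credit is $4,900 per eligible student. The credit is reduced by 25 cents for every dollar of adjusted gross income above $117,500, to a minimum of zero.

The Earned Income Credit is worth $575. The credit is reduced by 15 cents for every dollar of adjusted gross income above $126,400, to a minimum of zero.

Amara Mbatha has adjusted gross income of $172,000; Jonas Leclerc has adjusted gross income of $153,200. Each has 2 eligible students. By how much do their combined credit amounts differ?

$875

Amara ($172,000): Tuition Credit: base = 2 × $4,900 = $9,800. 25% of the $54,500 excess over $117,500 is $13,625 ≥ base, so the credit is $0. Earned Income Credit: 15% of the $45,600 excess over $126,400 is $6,840 ≥ base, so the credit is $0. total $0 + $0 = $0
Jonas ($153,200): Tuition Credit: base = 2 × $4,900 = $9,800. 25% of the $35,700 excess over $117,500 is $8,925; credit = $9,800 − $8,925 = $875. Earned Income Credit: 15% of the $26,800 excess over $126,400 is $4,020 ≥ base, so the credit is $0. total $875 + $0 = $875
Difference: |$0 − $875| = $875.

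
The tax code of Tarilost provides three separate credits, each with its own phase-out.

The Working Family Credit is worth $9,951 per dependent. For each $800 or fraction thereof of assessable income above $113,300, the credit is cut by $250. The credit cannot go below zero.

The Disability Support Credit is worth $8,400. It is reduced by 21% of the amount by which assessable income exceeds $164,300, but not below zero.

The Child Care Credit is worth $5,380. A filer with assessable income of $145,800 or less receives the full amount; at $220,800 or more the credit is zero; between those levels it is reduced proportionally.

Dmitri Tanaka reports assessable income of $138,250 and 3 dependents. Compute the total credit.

Working Family Credit: base = 3 × $9,951 = $29,853. income exceeds $113,300 by $24,950, which is 32 full-or-partial $800 increments; reduction = 32 × $250 = $8,000, leaving $21,853.
Disability Support Credit: $138,250 is at or below the $164,300 threshold, so the full $8,400 applies.
Child Care Credit: $138,250 is at or below the $145,800 threshold, so the full $5,380 applies.
Total: $21,853 + $8,400 + $5,380 = $35,633.

$35,633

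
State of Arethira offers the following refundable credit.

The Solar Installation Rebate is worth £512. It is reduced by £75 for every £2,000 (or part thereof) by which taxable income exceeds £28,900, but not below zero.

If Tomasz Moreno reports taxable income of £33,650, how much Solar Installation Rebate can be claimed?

Solar Installation Rebate: income exceeds £28,900 by £4,750, which is 3 full-or-partial £2,000 increments; reduction = 3 × £75 = £225, leaving £287.

£287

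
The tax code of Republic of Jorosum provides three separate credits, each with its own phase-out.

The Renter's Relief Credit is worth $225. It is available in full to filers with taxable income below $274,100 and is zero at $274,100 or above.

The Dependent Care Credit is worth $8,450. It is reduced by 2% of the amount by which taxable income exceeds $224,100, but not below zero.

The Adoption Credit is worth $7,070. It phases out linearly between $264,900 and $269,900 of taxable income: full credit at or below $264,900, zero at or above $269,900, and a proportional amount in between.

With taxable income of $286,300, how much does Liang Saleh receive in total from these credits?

$7,206

Renter's Relief Credit: $286,300 meets or exceeds the $274,100 cutoff, so the credit is $0.
Dependent Care Credit: 2% of the $62,200 excess over $224,100 is $1,244; credit = $8,450 − $1,244 = $7,206.
Adoption Credit: $286,300 is at or above $269,900, so the credit is $0.
Total: $0 + $7,206 + $0 = $7,206.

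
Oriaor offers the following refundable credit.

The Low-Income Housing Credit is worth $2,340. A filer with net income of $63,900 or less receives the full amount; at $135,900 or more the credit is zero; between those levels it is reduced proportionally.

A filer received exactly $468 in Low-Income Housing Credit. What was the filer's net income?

$468 is 468/2,340 of the full $2,340, so 1,872/2,340 of the $72,000 range has been used: income = $63,900 + $72,000 × 1,872/2,340 = $121,500.

$121,500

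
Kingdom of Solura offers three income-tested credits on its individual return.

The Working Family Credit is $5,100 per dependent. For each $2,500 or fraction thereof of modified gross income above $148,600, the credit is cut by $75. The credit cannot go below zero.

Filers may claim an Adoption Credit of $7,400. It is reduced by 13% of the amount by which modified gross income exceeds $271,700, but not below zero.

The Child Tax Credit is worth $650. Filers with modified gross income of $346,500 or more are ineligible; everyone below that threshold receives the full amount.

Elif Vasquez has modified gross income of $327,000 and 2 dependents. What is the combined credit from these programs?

$5,661

Working Family Credit: base = 2 × $5,100 = $10,200. income exceeds $148,600 by $178,400, which is 72 full-or-partial $2,500 increments; reduction = 72 × $75 = $5,400, leaving $4,800.
Adoption Credit: 13% of the $55,300 excess over $271,700 is $7,189; credit = $7,400 − $7,189 = $211.
Child Tax Credit: $327,000 is below the $346,500 cutoff, so the full $650 applies.
Total: $4,800 + $211 + $650 = $5,661.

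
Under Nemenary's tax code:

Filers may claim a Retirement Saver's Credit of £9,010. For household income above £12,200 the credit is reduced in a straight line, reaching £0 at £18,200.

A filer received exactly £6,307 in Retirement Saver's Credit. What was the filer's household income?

£14,000

£6,307 is 6,307/9,010 of the full £9,010, so 2,703/9,010 of the £6,000 range has been used: income = £12,200 + £6,000 × 2,703/9,010 = £14,000.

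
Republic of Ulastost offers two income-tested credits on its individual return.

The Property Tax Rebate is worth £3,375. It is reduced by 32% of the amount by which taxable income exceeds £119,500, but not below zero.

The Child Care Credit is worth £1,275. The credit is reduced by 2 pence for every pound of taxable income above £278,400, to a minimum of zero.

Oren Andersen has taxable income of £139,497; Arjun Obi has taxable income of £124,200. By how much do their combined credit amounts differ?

Oren (£139,497): Property Tax Rebate: 32% of the £19,997 excess over £119,500 is £6,399.04 ≥ base, so the credit is £0. Child Care Credit: £139,497 is at or below the £278,400 threshold, so the full £1,275 applies. total £0 + £1,275 = £1,275
Arjun (£124,200): Property Tax Rebate: 32% of the £4,700 excess over £119,500 is £1,504; credit = £3,375 − £1,504 = £1,871. Child Care Credit: £124,200 is at or below the £278,400 threshold, so the full £1,275 applies. total £1,871 + £1,275 = £3,146
Difference: |£1,275 − £3,146| = £1,871.

£1,871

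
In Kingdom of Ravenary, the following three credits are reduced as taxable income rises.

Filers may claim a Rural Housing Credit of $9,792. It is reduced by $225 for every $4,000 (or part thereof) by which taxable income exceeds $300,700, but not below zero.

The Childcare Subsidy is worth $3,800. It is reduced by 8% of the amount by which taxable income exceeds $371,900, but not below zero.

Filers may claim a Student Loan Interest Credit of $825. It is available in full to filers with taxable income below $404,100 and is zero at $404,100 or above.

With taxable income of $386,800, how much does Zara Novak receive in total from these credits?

Rural Housing Credit: income exceeds $300,700 by $86,100, which is 22 full-or-partial $4,000 increments; reduction = 22 × $225 = $4,950, leaving $4,842.
Childcare Subsidy: 8% of the $14,900 excess over $371,900 is $1,192; credit = $3,800 − $1,192 = $2,608.
Student Loan Interest Credit: $386,800 is below the $404,100 cutoff, so the full $825 applies.
Total: $4,842 + $2,608 + $825 = $8,275.

$8,275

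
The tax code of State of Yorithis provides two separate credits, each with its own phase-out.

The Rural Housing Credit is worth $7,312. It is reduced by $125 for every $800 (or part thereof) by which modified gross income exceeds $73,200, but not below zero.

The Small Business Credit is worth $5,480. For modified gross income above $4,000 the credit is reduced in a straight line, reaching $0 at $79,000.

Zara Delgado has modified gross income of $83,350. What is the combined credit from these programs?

$5,687

Rural Housing Credit: income exceeds $73,200 by $10,150, which is 13 full-or-partial $800 increments; reduction = 13 × $125 = $1,625, leaving $5,687.
Small Business Credit: $83,350 is at or above $79,000, so the credit is $0.
Total: $5,687 + $0 = $5,687.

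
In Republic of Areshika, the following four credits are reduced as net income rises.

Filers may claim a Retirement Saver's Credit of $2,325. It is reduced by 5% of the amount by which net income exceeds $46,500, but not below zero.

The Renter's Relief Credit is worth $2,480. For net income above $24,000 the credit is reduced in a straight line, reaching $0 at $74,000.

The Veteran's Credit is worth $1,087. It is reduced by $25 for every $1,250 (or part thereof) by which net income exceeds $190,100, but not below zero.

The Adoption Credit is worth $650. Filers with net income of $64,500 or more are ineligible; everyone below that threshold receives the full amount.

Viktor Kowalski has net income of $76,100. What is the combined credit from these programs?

Retirement Saver's Credit: 5% of the $29,600 excess over $46,500 is $1,480; credit = $2,325 − $1,480 = $845.
Renter's Relief Credit: $76,100 is at or above $74,000, so the credit is $0.
Veteran's Credit: $76,100 is at or below the $190,100 threshold, so the full $1,087 applies.
Adoption Credit: $76,100 meets or exceeds the $64,500 cutoff, so the credit is $0.
Total: $845 + $0 + $1,087 + $0 = $1,932.

$1,932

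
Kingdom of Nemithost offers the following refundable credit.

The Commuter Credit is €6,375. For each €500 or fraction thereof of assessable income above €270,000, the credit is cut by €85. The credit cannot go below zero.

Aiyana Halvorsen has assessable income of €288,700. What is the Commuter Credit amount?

Commuter Credit: income exceeds €270,000 by €18,700, which is 38 full-or-partial €500 increments; reduction = 38 × €85 = €3,230, leaving €3,145.

€3,145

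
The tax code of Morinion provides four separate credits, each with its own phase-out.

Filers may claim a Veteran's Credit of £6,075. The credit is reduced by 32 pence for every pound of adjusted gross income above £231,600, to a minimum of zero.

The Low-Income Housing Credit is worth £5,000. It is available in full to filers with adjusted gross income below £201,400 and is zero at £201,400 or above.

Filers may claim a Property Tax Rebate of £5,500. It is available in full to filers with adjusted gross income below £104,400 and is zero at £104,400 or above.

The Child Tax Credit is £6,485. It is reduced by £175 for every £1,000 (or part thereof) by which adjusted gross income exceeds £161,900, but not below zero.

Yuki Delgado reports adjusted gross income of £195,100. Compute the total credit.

£11,610

Veteran's Credit: £195,100 is at or below the £231,600 threshold, so the full £6,075 applies.
Low-Income Housing Credit: £195,100 is below the £201,400 cutoff, so the full £5,000 applies.
Property Tax Rebate: £195,100 meets or exceeds the £104,400 cutoff, so the credit is £0.
Child Tax Credit: income exceeds £161,900 by £33,200, which is 34 full-or-partial £1,000 increments; reduction = 34 × £175 = £5,950, leaving £535.
Total: £6,075 + £5,000 + £0 + £535 = £11,610.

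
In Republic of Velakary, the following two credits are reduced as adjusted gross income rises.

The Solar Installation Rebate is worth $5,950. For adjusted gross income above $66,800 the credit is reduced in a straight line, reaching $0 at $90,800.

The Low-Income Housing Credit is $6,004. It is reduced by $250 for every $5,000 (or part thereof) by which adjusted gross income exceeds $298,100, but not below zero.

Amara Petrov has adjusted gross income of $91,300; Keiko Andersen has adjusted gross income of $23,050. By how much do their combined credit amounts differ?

Amara ($91,300): Solar Installation Rebate: $91,300 is at or above $90,800, so the credit is $0. Low-Income Housing Credit: $91,300 is at or below the $298,100 threshold, so the full $6,004 applies. total $0 + $6,004 = $6,004
Keiko ($23,050): Solar Installation Rebate: $23,050 is at or below the $66,800 threshold, so the full $5,950 applies. Low-Income Housing Credit: $23,050 is at or below the $298,100 threshold, so the full $6,004 applies. total $5,950 + $6,004 = $11,954
Difference: |$6,004 − $11,954| = $5,950.

$5,950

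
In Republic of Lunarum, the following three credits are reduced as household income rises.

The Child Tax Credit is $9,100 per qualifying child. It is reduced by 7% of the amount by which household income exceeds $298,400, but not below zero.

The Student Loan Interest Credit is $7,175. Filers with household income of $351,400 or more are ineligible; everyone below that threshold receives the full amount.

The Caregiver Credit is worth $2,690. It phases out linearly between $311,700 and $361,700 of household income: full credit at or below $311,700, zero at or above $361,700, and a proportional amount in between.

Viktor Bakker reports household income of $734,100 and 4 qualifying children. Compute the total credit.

Child Tax Credit: base = 4 × $9,100 = $36,400. 7% of the $435,700 excess over $298,400 is $30,499; credit = $36,400 − $30,499 = $5,901.
Student Loan Interest Credit: $734,100 meets or exceeds the $351,400 cutoff, so the credit is $0.
Caregiver Credit: $734,100 is at or above $361,700, so the credit is $0.
Total: $5,901 + $0 + $0 = $5,901.

$5,901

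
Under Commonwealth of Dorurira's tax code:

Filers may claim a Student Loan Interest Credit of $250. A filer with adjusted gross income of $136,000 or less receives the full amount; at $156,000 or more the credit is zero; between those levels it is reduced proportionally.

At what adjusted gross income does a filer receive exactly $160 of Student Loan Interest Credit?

$160 is 160/250 of the full $250, so 90/250 of the $20,000 range has been used: income = $136,000 + $20,000 × 90/250 = $143,200.

$143,200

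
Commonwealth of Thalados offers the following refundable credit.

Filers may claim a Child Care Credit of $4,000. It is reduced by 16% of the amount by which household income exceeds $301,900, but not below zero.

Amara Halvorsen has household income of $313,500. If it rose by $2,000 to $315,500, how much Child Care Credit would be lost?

At $313,500 — 16% of the $11,600 excess over $301,900 is $1,856; credit = $4,000 − $1,856 = $2,144.
At $315,500 — 16% of the $13,600 excess over $301,900 is $2,176; credit = $4,000 − $2,176 = $1,824.
Lost: $2,144 − $1,824 = $320.

$320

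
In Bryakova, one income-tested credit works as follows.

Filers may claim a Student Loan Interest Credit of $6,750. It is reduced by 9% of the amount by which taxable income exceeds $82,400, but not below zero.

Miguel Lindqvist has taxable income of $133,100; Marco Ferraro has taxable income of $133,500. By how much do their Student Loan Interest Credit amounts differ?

$36

Miguel ($133,100): Student Loan Interest Credit: 9% of the $50,700 excess over $82,400 is $4,563; credit = $6,750 − $4,563 = $2,187.
Marco ($133,500): Student Loan Interest Credit: 9% of the $51,100 excess over $82,400 is $4,599; credit = $6,750 − $4,599 = $2,151.
Difference: |$2,187 − $2,151| = $36.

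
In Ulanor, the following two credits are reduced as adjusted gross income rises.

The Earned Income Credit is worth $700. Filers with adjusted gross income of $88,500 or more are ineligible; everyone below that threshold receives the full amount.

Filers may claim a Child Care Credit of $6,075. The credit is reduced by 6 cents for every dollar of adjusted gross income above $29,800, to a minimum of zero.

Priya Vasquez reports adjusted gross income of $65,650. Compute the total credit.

Earned Income Credit: $65,650 is below the $88,500 cutoff, so the full $700 applies.
Child Care Credit: 6% of the $35,850 excess over $29,800 is $2,151; credit = $6,075 − $2,151 = $3,924.
Total: $700 + $3,924 = $4,624.

$4,624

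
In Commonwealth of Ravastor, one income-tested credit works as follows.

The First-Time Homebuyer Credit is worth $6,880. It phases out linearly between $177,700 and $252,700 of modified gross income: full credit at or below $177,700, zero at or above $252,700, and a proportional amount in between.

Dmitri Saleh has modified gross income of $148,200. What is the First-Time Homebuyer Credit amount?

First-Time Homebuyer Credit: $148,200 is at or below the $177,700 threshold, so the full $6,880 applies.

$6,880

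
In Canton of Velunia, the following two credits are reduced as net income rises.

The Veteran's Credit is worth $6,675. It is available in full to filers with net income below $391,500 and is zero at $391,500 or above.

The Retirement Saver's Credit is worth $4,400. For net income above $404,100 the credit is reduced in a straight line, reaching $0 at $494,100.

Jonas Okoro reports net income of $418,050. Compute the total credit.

Veteran's Credit: $418,050 meets or exceeds the $391,500 cutoff, so the credit is $0.
Retirement Saver's Credit: $418,050 is $13,950 into a $90,000 phase-out range, leaving 76,050/90,000 of the credit: $4,400 × 76,050/90,000 = $3,718.
Total: $0 + $3,718 = $3,718.

$3,718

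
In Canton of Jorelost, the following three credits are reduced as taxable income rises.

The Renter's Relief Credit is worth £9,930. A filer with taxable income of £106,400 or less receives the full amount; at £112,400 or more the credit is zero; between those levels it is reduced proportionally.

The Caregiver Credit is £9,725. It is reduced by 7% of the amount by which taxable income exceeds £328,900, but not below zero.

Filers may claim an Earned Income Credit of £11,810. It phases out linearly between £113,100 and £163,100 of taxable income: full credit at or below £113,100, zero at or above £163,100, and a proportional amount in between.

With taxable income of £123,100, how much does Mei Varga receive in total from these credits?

£19,173

Renter's Relief Credit: £123,100 is at or above £112,400, so the credit is £0.
Caregiver Credit: £123,100 is at or below the £328,900 threshold, so the full £9,725 applies.
Earned Income Credit: £123,100 is £10,000 into a £50,000 phase-out range, leaving 40,000/50,000 of the credit: £11,810 × 40,000/50,000 = £9,448.
Total: £0 + £9,725 + £9,448 = £19,173.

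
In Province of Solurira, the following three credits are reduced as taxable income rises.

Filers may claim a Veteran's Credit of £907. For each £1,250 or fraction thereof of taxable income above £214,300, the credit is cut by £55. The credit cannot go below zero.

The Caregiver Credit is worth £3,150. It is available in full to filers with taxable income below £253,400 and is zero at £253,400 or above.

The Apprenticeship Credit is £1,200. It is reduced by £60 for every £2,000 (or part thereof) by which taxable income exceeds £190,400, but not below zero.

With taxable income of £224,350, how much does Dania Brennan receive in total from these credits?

£3,742

Veteran's Credit: income exceeds £214,300 by £10,050, which is 9 full-or-partial £1,250 increments; reduction = 9 × £55 = £495, leaving £412.
Caregiver Credit: £224,350 is below the £253,400 cutoff, so the full £3,150 applies.
Apprenticeship Credit: income exceeds £190,400 by £33,950, which is 17 full-or-partial £2,000 increments; reduction = 17 × £60 = £1,020, leaving £180.
Total: £412 + £3,150 + £180 = £3,742.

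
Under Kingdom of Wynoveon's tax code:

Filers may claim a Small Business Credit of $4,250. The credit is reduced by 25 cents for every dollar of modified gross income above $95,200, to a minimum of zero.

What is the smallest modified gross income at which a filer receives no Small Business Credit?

The credit falls by 25% of each dollar above $95,200, so it reaches zero when the excess is $4,250 / 25% = $17,000: income = $95,200 + $17,000 = $112,200.

$112,200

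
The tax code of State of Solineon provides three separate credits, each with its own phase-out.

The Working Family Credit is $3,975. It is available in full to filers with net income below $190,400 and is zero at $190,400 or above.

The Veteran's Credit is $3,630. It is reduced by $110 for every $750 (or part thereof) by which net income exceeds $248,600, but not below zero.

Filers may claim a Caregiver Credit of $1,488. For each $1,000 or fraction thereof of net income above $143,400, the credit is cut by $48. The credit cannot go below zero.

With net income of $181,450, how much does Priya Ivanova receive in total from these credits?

Working Family Credit: $181,450 is below the $190,400 cutoff, so the full $3,975 applies.
Veteran's Credit: $181,450 is at or below the $248,600 threshold, so the full $3,630 applies.
Caregiver Credit: income exceeds $143,400 by $38,050 → 39 increments × $48 = $1,872 ≥ base, so the credit is $0.
Total: $3,975 + $3,630 + $0 = $7,605.

$7,605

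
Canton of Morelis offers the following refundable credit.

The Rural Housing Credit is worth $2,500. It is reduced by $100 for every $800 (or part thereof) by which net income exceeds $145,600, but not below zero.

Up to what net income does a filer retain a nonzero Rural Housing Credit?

$164,800

After 24 increments the reduction is 24 × $100 = $2,400, leaving $100; one more increment wipes it out. Increment 24 ends at excess 24 × $800 = $19,200, so the highest qualifying income is $145,600 + $19,200 = $164,800.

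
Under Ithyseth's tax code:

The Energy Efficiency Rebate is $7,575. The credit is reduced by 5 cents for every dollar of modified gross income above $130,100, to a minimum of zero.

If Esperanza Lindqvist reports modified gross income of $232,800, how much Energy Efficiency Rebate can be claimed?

$2,440

Energy Efficiency Rebate: 5% of the $102,700 excess over $130,100 is $5,135; credit = $7,575 − $5,135 = $2,440.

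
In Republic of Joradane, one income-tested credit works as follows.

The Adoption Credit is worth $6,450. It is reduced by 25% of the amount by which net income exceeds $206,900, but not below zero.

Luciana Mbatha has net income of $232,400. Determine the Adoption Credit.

$75

Adoption Credit: 25% of the $25,500 excess over $206,900 is $6,375; credit = $6,450 − $6,375 = $75.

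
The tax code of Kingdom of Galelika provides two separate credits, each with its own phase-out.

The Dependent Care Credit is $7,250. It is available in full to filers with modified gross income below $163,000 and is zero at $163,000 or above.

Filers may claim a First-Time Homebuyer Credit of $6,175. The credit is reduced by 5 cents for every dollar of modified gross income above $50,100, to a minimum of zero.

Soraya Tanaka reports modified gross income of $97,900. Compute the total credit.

$11,035

Dependent Care Credit: $97,900 is below the $163,000 cutoff, so the full $7,250 applies.
First-Time Homebuyer Credit: 5% of the $47,800 excess over $50,100 is $2,390; credit = $6,175 − $2,390 = $3,785.
Total: $7,250 + $3,785 = $11,035.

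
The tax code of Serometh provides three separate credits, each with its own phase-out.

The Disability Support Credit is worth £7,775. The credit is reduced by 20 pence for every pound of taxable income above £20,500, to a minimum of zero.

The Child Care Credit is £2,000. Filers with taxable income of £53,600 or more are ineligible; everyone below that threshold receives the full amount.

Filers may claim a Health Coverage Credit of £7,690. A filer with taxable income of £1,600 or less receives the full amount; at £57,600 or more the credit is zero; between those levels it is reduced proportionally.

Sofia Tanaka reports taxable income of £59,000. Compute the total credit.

Disability Support Credit: 20% of the £38,500 excess over £20,500 is £7,700; credit = £7,775 − £7,700 = £75.
Child Care Credit: £59,000 meets or exceeds the £53,600 cutoff, so the credit is £0.
Health Coverage Credit: £59,000 is at or above £57,600, so the credit is £0.
Total: £75 + £0 + £0 = £75.

£75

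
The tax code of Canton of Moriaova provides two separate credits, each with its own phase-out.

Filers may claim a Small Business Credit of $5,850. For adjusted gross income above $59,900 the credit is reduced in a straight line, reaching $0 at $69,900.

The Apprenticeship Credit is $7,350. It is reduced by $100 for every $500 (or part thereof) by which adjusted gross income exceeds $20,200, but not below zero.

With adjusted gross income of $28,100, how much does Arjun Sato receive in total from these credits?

Small Business Credit: $28,100 is at or below the $59,900 threshold, so the full $5,850 applies.
Apprenticeship Credit: income exceeds $20,200 by $7,900, which is 16 full-or-partial $500 increments; reduction = 16 × $100 = $1,600, leaving $5,750.
Total: $5,850 + $5,750 = $11,600.

$11,600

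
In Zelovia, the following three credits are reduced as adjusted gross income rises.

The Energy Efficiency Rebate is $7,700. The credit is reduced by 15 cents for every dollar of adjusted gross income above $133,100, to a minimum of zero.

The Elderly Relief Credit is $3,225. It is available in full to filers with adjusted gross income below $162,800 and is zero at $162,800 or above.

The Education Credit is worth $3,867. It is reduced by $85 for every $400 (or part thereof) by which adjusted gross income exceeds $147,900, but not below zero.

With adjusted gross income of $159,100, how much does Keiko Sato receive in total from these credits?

$8,512

Energy Efficiency Rebate: 15% of the $26,000 excess over $133,100 is $3,900; credit = $7,700 − $3,900 = $3,800.
Elderly Relief Credit: $159,100 is below the $162,800 cutoff, so the full $3,225 applies.
Education Credit: income exceeds $147,900 by $11,200, which is 28 full-or-partial $400 increments; reduction = 28 × $85 = $2,380, leaving $1,487.
Total: $3,800 + $3,225 + $1,487 = $8,512.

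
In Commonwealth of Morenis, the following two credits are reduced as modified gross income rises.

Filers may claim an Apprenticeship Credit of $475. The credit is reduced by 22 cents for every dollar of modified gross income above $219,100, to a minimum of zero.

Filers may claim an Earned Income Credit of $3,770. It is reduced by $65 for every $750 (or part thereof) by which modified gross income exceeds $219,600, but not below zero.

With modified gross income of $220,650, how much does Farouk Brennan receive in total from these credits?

$3,774

Apprenticeship Credit: 22% of the $1,550 excess over $219,100 is $341; credit = $475 − $341 = $134.
Earned Income Credit: income exceeds $219,600 by $1,050, which is 2 full-or-partial $750 increments; reduction = 2 × $65 = $130, leaving $3,640.
Total: $134 + $3,640 = $3,774.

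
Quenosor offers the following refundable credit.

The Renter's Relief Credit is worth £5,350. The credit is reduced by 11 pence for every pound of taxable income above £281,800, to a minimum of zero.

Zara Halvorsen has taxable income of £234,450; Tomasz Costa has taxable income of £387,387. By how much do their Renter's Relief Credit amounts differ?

£5,350

Zara (£234,450): Renter's Relief Credit: £234,450 is at or below the £281,800 threshold, so the full £5,350 applies.
Tomasz (£387,387): Renter's Relief Credit: 11% of the £105,587 excess over £281,800 is £11,614.57 ≥ base, so the credit is £0.
Difference: |£5,350 − £0| = £5,350.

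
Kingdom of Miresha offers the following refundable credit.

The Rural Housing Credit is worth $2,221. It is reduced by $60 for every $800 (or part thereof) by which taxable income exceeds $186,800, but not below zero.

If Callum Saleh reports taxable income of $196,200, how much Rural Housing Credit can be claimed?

$1,501

Rural Housing Credit: income exceeds $186,800 by $9,400, which is 12 full-or-partial $800 increments; reduction = 12 × $60 = $720, leaving $1,501.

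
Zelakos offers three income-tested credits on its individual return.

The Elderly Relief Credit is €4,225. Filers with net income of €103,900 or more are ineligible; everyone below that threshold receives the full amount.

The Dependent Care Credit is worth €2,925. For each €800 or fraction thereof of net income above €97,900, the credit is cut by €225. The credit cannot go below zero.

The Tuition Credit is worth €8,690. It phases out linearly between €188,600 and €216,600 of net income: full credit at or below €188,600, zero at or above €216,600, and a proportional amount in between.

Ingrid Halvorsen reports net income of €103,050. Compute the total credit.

Elderly Relief Credit: €103,050 is below the €103,900 cutoff, so the full €4,225 applies.
Dependent Care Credit: income exceeds €97,900 by €5,150, which is 7 full-or-partial €800 increments; reduction = 7 × €225 = €1,575, leaving €1,350.
Tuition Credit: €103,050 is at or below the €188,600 threshold, so the full €8,690 applies.
Total: €4,225 + €1,350 + €8,690 = €14,265.

€14,265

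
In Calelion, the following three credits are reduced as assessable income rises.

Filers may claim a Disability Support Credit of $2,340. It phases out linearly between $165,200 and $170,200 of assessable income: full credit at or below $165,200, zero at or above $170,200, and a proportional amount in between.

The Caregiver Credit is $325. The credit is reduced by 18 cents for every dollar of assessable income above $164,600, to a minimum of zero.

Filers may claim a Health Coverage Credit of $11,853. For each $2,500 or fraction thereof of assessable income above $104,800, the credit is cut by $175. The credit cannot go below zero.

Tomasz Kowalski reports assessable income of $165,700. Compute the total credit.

$9,711

Disability Support Credit: $165,700 is $500 into a $5,000 phase-out range, leaving 4,500/5,000 of the credit: $2,340 × 4,500/5,000 = $2,106.
Caregiver Credit: 18% of the $1,100 excess over $164,600 is $198; credit = $325 − $198 = $127.
Health Coverage Credit: income exceeds $104,800 by $60,900, which is 25 full-or-partial $2,500 increments; reduction = 25 × $175 = $4,375, leaving $7,478.
Total: $2,106 + $127 + $7,478 = $9,711.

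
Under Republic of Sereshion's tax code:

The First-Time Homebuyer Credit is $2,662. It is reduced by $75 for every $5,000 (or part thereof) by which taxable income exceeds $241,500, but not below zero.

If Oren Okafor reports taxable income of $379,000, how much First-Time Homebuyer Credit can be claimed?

$562

First-Time Homebuyer Credit: income exceeds $241,500 by $137,500, which is 28 full-or-partial $5,000 increments; reduction = 28 × $75 = $2,100, leaving $562.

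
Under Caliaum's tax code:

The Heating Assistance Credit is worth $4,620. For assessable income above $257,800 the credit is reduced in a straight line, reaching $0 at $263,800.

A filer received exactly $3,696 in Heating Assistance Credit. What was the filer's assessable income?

$259,000

$3,696 is 3,696/4,620 of the full $4,620, so 924/4,620 of the $6,000 range has been used: income = $257,800 + $6,000 × 924/4,620 = $259,000.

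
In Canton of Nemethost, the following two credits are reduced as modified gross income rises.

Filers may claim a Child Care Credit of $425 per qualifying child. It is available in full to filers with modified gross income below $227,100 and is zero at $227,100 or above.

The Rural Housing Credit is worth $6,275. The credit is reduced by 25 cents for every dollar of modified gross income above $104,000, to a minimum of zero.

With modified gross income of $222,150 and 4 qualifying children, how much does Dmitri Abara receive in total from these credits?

Child Care Credit: base = 4 × $425 = $1,700. $222,150 is below the $227,100 cutoff, so the full $1,700 applies.
Rural Housing Credit: 25% of the $118,150 excess over $104,000 is $29,537.50 ≥ base, so the credit is $0.
Total: $1,700 + $0 = $1,700.

$1,700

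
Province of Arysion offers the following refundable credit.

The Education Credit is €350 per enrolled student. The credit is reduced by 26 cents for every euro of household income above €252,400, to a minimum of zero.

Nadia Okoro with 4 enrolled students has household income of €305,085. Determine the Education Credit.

€0

Education Credit: base = 4 × €350 = €1,400. 26% of the €52,685 excess over €252,400 is €13,698.10 ≥ base, so the credit is €0.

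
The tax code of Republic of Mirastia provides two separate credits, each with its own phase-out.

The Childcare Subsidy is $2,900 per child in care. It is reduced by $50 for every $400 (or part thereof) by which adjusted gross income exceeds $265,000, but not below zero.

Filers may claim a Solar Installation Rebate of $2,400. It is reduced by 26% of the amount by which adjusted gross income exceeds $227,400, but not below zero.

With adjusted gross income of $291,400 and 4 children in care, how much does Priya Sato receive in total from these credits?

$8,300

Childcare Subsidy: base = 4 × $2,900 = $11,600. income exceeds $265,000 by $26,400, which is 66 full-or-partial $400 increments; reduction = 66 × $50 = $3,300, leaving $8,300.
Solar Installation Rebate: 26% of the $64,000 excess over $227,400 is $16,640 ≥ base, so the credit is $0.
Total: $8,300 + $0 = $8,300.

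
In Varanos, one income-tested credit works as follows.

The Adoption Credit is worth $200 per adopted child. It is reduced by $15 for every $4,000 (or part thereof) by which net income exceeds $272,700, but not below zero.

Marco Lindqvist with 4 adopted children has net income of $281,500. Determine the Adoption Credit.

Adoption Credit: base = 4 × $200 = $800. income exceeds $272,700 by $8,800, which is 3 full-or-partial $4,000 increments; reduction = 3 × $15 = $45, leaving $755.

$755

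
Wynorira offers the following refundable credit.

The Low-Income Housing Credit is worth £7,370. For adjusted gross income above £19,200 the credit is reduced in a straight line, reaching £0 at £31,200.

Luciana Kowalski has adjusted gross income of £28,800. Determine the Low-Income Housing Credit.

£1,474

Low-Income Housing Credit: £28,800 is £9,600 into a £12,000 phase-out range, leaving 2,400/12,000 of the credit: £7,370 × 2,400/12,000 = £1,474.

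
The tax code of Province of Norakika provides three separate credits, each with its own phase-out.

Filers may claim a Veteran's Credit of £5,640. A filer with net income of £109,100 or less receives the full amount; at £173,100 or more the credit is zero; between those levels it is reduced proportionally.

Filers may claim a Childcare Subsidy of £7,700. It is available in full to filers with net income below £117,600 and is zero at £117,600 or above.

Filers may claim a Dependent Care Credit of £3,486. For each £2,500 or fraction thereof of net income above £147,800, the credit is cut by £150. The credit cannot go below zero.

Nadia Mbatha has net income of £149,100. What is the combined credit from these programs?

£5,451

Veteran's Credit: £149,100 is £40,000 into a £64,000 phase-out range, leaving 24,000/64,000 of the credit: £5,640 × 24,000/64,000 = £2,115.
Childcare Subsidy: £149,100 meets or exceeds the £117,600 cutoff, so the credit is £0.
Dependent Care Credit: income exceeds £147,800 by £1,300, which is 1 full-or-partial £2,500 increment; reduction = 1 × £150 = £150, leaving £3,336.
Total: £2,115 + £0 + £3,336 = £5,451.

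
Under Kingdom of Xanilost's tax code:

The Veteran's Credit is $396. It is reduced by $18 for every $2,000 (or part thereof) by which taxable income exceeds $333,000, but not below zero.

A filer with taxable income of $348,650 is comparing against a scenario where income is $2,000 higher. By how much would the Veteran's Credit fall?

At $348,650 — income exceeds $333,000 by $15,650, which is 8 full-or-partial $2,000 increments; reduction = 8 × $18 = $144, leaving $252.
At $350,650 — income exceeds $333,000 by $17,650, which is 9 full-or-partial $2,000 increments; reduction = 9 × $18 = $162, leaving $234.
Lost: $252 − $234 = $18.

$18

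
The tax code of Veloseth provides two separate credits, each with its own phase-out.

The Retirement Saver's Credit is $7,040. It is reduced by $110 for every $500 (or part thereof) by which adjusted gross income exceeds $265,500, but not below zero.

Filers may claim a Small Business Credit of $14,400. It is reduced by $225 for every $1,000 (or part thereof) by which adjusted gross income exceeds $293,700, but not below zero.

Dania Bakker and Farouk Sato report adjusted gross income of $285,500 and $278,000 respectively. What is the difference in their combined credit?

Dania ($285,500): Retirement Saver's Credit: income exceeds $265,500 by $20,000, which is 40 full-or-partial $500 increments; reduction = 40 × $110 = $4,400, leaving $2,640. Small Business Credit: $285,500 is at or below the $293,700 threshold, so the full $14,400 applies. total $2,640 + $14,400 = $17,040
Farouk ($278,000): Retirement Saver's Credit: income exceeds $265,500 by $12,500, which is 25 full-or-partial $500 increments; reduction = 25 × $110 = $2,750, leaving $4,290. Small Business Credit: $278,000 is at or below the $293,700 threshold, so the full $14,400 applies. total $4,290 + $14,400 = $18,690
Difference: |$17,040 − $18,690| = $1,650.

$1,650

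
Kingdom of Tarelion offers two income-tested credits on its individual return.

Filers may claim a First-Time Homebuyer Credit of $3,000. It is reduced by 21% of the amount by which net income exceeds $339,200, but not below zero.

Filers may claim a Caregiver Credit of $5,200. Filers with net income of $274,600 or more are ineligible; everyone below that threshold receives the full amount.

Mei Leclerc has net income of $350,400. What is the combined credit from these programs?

$648

First-Time Homebuyer Credit: 21% of the $11,200 excess over $339,200 is $2,352; credit = $3,000 − $2,352 = $648.
Caregiver Credit: $350,400 meets or exceeds the $274,600 cutoff, so the credit is $0.
Total: $648 + $0 = $648.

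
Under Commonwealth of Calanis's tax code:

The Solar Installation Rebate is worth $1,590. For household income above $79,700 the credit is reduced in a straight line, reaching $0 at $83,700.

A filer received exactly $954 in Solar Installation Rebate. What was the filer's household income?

$81,300

$954 is 954/1,590 of the full $1,590, so 636/1,590 of the $4,000 range has been used: income = $79,700 + $4,000 × 636/1,590 = $81,300.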